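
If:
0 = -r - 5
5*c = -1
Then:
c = -1/5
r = -5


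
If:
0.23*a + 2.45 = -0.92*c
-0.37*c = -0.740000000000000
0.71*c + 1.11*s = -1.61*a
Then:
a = -18.65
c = 2.00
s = 25.77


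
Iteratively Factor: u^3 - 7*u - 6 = (u + 2)*(u^2 - 2*u - 3) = (u - 3)*(u + 2)*(u + 1)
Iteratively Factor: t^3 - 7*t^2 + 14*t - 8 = (t - 2)*(t^2 - 5*t + 4) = (t - 4)*(t - 2)*(t - 1)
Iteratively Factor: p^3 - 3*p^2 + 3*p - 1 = (p - 1)*(p^2 - 2*p + 1) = (p - 1)^2*(p - 1)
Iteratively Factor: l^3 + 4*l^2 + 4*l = (l + 2)*(l^2 + 2*l) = (l + 2)^2*(l)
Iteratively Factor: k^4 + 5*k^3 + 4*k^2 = (k + 1)*(k^3 + 4*k^2) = k*(k + 1)*(k^2 + 4*k) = k^2*(k + 1)*(k + 4)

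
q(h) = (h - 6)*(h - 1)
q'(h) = 2*h - 7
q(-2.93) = 35.09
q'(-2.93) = -12.86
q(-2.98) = 35.74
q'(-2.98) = -12.96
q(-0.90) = 13.11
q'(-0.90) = -8.80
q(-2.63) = 31.33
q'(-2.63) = -12.26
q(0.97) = 0.15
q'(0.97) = -5.06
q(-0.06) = 6.42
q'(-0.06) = -7.12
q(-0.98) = 13.82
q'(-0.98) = -8.96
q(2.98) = -5.98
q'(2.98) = -1.04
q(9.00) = 24.00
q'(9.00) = 11.00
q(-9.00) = 150.00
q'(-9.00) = -25.00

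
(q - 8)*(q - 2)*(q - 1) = q^3 - 11*q^2 + 26*q - 16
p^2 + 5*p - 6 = (p - 1)*(p + 6)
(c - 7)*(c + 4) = c^2 - 3*c - 28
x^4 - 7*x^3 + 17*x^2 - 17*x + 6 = (x - 3)*(x - 2)*(x - 1)^2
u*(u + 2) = u^2 + 2*u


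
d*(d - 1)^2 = d^3 - 2*d^2 + d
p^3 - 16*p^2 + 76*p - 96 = (p - 8)*(p - 6)*(p - 2)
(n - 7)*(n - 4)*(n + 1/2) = n^3 - 21*n^2/2 + 45*n/2 + 14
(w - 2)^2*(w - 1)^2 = w^4 - 6*w^3 + 13*w^2 - 12*w + 4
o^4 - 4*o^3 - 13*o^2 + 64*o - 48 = (o - 4)*(o - 3)*(o - 1)*(o + 4)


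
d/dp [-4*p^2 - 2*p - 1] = -8*p - 2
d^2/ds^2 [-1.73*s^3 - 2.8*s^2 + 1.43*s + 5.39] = -10.38*s - 5.6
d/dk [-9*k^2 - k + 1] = -18*k - 1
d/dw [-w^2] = -2*w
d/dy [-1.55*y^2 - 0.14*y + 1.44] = -3.1*y - 0.14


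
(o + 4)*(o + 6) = o^2 + 10*o + 24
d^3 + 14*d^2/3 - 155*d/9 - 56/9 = (d - 8/3)*(d + 1/3)*(d + 7)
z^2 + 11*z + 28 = (z + 4)*(z + 7)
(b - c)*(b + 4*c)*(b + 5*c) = b^3 + 8*b^2*c + 11*b*c^2 - 20*c^3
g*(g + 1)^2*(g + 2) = g^4 + 4*g^3 + 5*g^2 + 2*g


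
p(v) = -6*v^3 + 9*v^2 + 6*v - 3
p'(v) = -18*v^2 + 18*v + 6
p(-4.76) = 819.46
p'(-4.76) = -487.52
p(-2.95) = 211.66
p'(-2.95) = -203.74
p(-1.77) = 47.85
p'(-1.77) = -82.25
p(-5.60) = 1299.34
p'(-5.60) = -659.28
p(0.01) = -2.94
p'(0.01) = 6.18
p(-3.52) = 349.08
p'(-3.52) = -280.39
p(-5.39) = 1165.67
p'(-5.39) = -613.96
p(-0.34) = -3.76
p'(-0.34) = -2.20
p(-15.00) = 22182.00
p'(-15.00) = -4314.00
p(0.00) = -3.00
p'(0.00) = 6.00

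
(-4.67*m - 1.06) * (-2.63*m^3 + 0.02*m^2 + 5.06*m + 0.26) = 12.2821*m^4 + 2.6944*m^3 - 23.6514*m^2 - 6.5778*m - 0.2756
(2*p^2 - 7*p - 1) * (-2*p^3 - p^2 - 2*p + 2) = -4*p^5 + 12*p^4 + 5*p^3 + 19*p^2 - 12*p - 2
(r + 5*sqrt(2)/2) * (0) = 0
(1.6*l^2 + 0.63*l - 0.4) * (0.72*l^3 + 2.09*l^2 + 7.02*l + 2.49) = 1.152*l^5 + 3.7976*l^4 + 12.2607*l^3 + 7.5706*l^2 - 1.2393*l - 0.996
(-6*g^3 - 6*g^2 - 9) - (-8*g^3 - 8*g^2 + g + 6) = 2*g^3 + 2*g^2 - g - 15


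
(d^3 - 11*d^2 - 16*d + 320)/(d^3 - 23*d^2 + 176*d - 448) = (d + 5)/(d - 7)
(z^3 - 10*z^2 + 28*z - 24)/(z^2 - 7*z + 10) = (z^2 - 8*z + 12)/(z - 5)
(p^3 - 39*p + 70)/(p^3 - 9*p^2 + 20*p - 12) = (p^2 + 2*p - 35)/(p^2 - 7*p + 6)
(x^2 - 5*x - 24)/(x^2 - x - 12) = (x - 8)/(x - 4)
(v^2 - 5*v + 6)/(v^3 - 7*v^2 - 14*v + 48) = (v - 3)/(v^2 - 5*v - 24)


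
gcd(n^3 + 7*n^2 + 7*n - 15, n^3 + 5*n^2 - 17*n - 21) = 1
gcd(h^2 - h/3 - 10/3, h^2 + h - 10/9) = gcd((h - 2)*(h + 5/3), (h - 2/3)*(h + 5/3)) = h + 5/3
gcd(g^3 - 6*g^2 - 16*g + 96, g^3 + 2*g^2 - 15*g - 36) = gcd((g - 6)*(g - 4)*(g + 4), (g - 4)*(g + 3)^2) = g - 4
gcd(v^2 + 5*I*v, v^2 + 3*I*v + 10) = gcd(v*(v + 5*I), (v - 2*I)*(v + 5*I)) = v + 5*I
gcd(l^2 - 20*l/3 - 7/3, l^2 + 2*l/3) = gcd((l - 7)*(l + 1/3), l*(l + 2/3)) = 1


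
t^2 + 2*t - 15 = (t - 3)*(t + 5)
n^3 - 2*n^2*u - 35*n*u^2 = n*(n - 7*u)*(n + 5*u)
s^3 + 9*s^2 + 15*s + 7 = (s + 1)^2*(s + 7)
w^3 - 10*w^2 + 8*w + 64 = (w - 8)*(w - 4)*(w + 2)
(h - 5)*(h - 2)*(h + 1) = h^3 - 6*h^2 + 3*h + 10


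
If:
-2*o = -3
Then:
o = 3/2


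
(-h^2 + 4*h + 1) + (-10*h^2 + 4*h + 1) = -11*h^2 + 8*h + 2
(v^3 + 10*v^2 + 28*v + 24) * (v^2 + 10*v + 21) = v^5 + 20*v^4 + 149*v^3 + 514*v^2 + 828*v + 504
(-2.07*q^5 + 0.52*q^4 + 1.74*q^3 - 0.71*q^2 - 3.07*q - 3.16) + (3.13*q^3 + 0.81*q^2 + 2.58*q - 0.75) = -2.07*q^5 + 0.52*q^4 + 4.87*q^3 + 0.1*q^2 - 0.49*q - 3.91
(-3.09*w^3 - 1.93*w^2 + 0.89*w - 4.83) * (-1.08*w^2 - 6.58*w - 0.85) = 3.3372*w^5 + 22.4166*w^4 + 14.3647*w^3 + 1.0007*w^2 + 31.0249*w + 4.1055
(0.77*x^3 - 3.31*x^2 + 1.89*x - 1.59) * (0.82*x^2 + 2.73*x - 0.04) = 0.6314*x^5 - 0.6121*x^4 - 7.5173*x^3 + 3.9883*x^2 - 4.4163*x + 0.0636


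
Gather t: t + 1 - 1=t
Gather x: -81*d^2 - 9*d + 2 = -81*d^2 - 9*d + 2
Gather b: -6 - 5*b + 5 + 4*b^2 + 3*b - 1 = 4*b^2 - 2*b - 2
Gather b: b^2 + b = b^2 + b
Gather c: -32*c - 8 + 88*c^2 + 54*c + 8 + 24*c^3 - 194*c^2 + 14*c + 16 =24*c^3 - 106*c^2 + 36*c + 16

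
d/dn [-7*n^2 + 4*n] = 4 - 14*n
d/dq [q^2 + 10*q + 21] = 2*q + 10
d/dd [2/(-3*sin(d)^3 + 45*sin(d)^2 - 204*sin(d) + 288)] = 2*(3*sin(d)^2 - 30*sin(d) + 68)*cos(d)/(3*(sin(d)^3 - 15*sin(d)^2 + 68*sin(d) - 96)^2)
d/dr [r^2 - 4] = 2*r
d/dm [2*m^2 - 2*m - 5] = 4*m - 2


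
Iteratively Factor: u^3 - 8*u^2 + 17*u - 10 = (u - 1)*(u^2 - 7*u + 10) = (u - 2)*(u - 1)*(u - 5)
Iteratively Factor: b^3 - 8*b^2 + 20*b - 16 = (b - 4)*(b^2 - 4*b + 4) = (b - 4)*(b - 2)*(b - 2)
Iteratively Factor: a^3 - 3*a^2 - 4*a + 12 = (a - 3)*(a^2 - 4) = (a - 3)*(a + 2)*(a - 2)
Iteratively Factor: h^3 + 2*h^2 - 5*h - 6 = (h - 2)*(h^2 + 4*h + 3) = (h - 2)*(h + 3)*(h + 1)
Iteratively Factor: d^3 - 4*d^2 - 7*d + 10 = (d + 2)*(d^2 - 6*d + 5) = (d - 1)*(d + 2)*(d - 5)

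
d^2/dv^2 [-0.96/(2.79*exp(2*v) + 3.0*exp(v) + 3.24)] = (-0.96*(5.58*exp(v) + 3.0)*(11.16*exp(v) + 6.0)*exp(v) + (10.7136*exp(v) + 2.88)*(2.79*exp(2*v) + 3.0*exp(v) + 3.24))*exp(v)/(2.79*exp(2*v) + 3.0*exp(v) + 3.24)^3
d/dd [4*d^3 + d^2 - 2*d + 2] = 12*d^2 + 2*d - 2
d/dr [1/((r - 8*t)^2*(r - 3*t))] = ((-r + 3*t)*(r - 8*t) - 2*(r - 3*t)^2)/((r - 8*t)^3*(r - 3*t)^3)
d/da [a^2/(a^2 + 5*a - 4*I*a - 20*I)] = (a^2*(5 - 4*I) - 40*I*a)/(a^4 + a^3*(10 - 8*I) + a^2*(9 - 80*I) + a*(-160 - 200*I) - 400)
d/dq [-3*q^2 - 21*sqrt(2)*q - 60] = -6*q - 21*sqrt(2)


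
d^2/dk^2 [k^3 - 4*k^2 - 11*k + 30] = 6*k - 8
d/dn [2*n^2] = 4*n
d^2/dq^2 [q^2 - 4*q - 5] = 2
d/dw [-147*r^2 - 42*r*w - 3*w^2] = -42*r - 6*w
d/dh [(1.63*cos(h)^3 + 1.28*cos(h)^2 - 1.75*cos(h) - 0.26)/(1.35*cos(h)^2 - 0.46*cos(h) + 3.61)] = (-2.2005*cos(h)^4 + 1.4996*cos(h)^3 - 19.4266*cos(h)^2 - 9.9436*cos(h) + 6.4371)*sin(h)/(1.8225*cos(h)^4 - 1.242*cos(h)^3 + 9.9586*cos(h)^2 - 3.3212*cos(h) + 13.0321)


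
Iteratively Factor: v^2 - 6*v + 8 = (v - 2)*(v - 4)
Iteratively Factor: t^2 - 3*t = (t)*(t - 3)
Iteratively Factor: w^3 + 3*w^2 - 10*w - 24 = (w + 4)*(w^2 - w - 6) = (w + 2)*(w + 4)*(w - 3)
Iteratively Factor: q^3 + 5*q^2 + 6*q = (q + 3)*(q^2 + 2*q) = q*(q + 3)*(q + 2)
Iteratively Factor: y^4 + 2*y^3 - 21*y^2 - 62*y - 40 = (y + 4)*(y^3 - 2*y^2 - 13*y - 10) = (y + 2)*(y + 4)*(y^2 - 4*y - 5) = (y - 5)*(y + 2)*(y + 4)*(y + 1)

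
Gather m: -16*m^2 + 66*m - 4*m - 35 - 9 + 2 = -16*m^2 + 62*m - 42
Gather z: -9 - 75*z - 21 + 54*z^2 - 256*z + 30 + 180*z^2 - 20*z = 234*z^2 - 351*z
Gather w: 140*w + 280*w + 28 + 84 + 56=420*w + 168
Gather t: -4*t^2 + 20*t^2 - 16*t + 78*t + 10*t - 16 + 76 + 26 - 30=16*t^2 + 72*t + 56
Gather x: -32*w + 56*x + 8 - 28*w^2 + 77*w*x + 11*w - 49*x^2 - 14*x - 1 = -28*w^2 - 21*w - 49*x^2 + x*(77*w + 42) + 7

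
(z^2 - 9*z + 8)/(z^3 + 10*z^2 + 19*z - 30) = (z - 8)/(z^2 + 11*z + 30)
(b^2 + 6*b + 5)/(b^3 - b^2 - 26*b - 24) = (b + 5)/(b^2 - 2*b - 24)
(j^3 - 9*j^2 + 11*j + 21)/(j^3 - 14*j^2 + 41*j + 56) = (j - 3)/(j - 8)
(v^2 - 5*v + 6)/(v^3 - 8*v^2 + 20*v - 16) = (v - 3)/(v^2 - 6*v + 8)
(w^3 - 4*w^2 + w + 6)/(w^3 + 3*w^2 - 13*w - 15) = (w - 2)/(w + 5)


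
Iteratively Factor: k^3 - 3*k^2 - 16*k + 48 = (k + 4)*(k^2 - 7*k + 12) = (k - 4)*(k + 4)*(k - 3)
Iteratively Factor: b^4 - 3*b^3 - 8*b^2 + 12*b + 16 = (b + 1)*(b^3 - 4*b^2 - 4*b + 16) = (b - 4)*(b + 1)*(b^2 - 4) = (b - 4)*(b + 1)*(b + 2)*(b - 2)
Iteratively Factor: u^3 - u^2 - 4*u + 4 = (u - 1)*(u^2 - 4) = (u - 2)*(u - 1)*(u + 2)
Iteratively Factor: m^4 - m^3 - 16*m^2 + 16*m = (m)*(m^3 - m^2 - 16*m + 16) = m*(m - 1)*(m^2 - 16) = m*(m - 4)*(m - 1)*(m + 4)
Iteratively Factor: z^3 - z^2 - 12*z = (z)*(z^2 - z - 12) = z*(z - 4)*(z + 3)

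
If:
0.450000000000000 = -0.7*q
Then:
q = -0.64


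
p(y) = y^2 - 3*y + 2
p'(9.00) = 15.00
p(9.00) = 56.00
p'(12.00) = 21.00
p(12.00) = 110.00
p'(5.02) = 7.04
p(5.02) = 12.14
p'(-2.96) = -8.92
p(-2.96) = 19.64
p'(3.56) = 4.12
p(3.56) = 3.99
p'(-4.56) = -12.12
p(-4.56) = 36.47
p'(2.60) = 2.20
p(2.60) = 0.96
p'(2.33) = 1.66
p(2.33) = 0.44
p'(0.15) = -2.70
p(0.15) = 1.57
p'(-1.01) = -5.02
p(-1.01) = 6.05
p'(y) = 2*y - 3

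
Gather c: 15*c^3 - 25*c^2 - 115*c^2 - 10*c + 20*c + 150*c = 15*c^3 - 140*c^2 + 160*c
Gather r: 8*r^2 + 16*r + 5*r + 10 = 8*r^2 + 21*r + 10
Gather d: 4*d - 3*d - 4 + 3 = d - 1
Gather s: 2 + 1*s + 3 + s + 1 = 2*s + 6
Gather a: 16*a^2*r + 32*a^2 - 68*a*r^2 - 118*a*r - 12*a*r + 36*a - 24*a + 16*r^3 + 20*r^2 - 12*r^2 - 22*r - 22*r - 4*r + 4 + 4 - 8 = a^2*(16*r + 32) + a*(-68*r^2 - 130*r + 12) + 16*r^3 + 8*r^2 - 48*r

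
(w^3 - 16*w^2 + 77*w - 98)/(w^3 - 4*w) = (w^2 - 14*w + 49)/(w*(w + 2))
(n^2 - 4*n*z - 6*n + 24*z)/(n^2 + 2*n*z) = (n^2 - 4*n*z - 6*n + 24*z)/(n*(n + 2*z))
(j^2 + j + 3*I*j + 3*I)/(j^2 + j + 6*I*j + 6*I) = (j + 3*I)/(j + 6*I)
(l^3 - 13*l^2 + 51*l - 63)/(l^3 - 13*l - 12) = (-l^3 + 13*l^2 - 51*l + 63)/(-l^3 + 13*l + 12)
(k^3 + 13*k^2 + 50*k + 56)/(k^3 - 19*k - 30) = (k^2 + 11*k + 28)/(k^2 - 2*k - 15)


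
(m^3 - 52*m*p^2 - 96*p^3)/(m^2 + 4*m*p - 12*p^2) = (-m^2 + 6*m*p + 16*p^2)/(-m + 2*p)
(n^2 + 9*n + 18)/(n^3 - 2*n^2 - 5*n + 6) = (n^2 + 9*n + 18)/(n^3 - 2*n^2 - 5*n + 6)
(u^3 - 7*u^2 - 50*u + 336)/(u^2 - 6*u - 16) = (u^2 + u - 42)/(u + 2)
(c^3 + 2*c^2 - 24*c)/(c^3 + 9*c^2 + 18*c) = (c - 4)/(c + 3)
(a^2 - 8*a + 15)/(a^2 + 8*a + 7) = (a^2 - 8*a + 15)/(a^2 + 8*a + 7)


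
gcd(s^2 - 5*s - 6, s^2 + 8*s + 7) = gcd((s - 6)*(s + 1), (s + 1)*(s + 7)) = s + 1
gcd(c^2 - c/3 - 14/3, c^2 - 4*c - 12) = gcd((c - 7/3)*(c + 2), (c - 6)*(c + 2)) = c + 2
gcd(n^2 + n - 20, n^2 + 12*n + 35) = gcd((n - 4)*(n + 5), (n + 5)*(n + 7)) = n + 5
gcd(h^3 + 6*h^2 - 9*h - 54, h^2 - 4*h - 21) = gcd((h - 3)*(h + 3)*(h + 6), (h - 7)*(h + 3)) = h + 3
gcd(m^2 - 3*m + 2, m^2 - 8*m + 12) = m - 2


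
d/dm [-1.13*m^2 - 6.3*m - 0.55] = -2.26*m - 6.3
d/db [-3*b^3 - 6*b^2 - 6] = 3*b*(-3*b - 4)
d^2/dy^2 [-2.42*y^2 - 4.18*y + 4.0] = -4.84000000000000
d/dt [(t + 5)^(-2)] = -2/(t + 5)^3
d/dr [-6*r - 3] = -6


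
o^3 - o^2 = o^2*(o - 1)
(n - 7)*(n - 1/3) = n^2 - 22*n/3 + 7/3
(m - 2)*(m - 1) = m^2 - 3*m + 2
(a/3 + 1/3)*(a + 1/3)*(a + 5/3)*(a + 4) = a^4/3 + 7*a^3/3 + 131*a^2/27 + 97*a/27 + 20/27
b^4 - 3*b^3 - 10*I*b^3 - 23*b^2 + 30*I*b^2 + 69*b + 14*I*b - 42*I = (b - 3)*(b - 7*I)*(b - 2*I)*(b - I)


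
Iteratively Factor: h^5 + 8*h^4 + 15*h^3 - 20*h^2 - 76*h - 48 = (h - 2)*(h^4 + 10*h^3 + 35*h^2 + 50*h + 24) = (h - 2)*(h + 1)*(h^3 + 9*h^2 + 26*h + 24) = (h - 2)*(h + 1)*(h + 2)*(h^2 + 7*h + 12) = (h - 2)*(h + 1)*(h + 2)*(h + 4)*(h + 3)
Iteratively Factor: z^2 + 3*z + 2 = (z + 2)*(z + 1)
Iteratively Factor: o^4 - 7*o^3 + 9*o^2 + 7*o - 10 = (o - 2)*(o^3 - 5*o^2 - o + 5) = (o - 5)*(o - 2)*(o^2 - 1) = (o - 5)*(o - 2)*(o - 1)*(o + 1)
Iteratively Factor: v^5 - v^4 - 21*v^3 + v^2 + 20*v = (v + 4)*(v^4 - 5*v^3 - v^2 + 5*v) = (v + 1)*(v + 4)*(v^3 - 6*v^2 + 5*v) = v*(v + 1)*(v + 4)*(v^2 - 6*v + 5) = v*(v - 1)*(v + 1)*(v + 4)*(v - 5)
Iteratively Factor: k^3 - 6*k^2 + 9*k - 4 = (k - 1)*(k^2 - 5*k + 4) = (k - 1)^2*(k - 4)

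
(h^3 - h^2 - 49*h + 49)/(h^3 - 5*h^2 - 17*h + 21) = (h + 7)/(h + 3)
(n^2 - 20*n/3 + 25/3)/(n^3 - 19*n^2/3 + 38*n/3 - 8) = (3*n^2 - 20*n + 25)/(3*n^3 - 19*n^2 + 38*n - 24)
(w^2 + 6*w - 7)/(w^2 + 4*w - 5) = (w + 7)/(w + 5)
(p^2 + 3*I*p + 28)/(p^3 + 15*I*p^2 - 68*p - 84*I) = (p - 4*I)/(p^2 + 8*I*p - 12)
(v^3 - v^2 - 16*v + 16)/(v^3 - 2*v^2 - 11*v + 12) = (v + 4)/(v + 3)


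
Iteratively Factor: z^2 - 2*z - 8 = (z - 4)*(z + 2)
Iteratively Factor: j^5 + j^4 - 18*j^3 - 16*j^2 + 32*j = (j + 2)*(j^4 - j^3 - 16*j^2 + 16*j) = (j - 1)*(j + 2)*(j^3 - 16*j) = (j - 1)*(j + 2)*(j + 4)*(j^2 - 4*j) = (j - 4)*(j - 1)*(j + 2)*(j + 4)*(j)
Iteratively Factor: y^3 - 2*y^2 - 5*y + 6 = (y - 1)*(y^2 - y - 6) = (y - 1)*(y + 2)*(y - 3)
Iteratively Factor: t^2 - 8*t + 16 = (t - 4)*(t - 4)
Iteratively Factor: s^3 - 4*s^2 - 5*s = (s)*(s^2 - 4*s - 5) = s*(s - 5)*(s + 1)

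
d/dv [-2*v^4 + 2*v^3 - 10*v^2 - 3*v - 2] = -8*v^3 + 6*v^2 - 20*v - 3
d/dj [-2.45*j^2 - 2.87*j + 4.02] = -4.9*j - 2.87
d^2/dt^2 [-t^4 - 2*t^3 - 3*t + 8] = 12*t*(-t - 1)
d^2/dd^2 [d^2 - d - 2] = 2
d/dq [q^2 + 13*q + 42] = 2*q + 13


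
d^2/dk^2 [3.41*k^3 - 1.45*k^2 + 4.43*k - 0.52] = 20.46*k - 2.9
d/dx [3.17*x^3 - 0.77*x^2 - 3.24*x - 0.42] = 9.51*x^2 - 1.54*x - 3.24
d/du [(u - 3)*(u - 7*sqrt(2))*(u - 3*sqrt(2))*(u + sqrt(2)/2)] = 4*u^3 - 57*sqrt(2)*u^2/2 - 9*u^2 + 64*u + 57*sqrt(2)*u - 96 + 21*sqrt(2)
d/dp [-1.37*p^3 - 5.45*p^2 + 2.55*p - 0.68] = -4.11*p^2 - 10.9*p + 2.55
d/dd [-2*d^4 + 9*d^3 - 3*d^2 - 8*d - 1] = -8*d^3 + 27*d^2 - 6*d - 8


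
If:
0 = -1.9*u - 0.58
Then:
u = -0.31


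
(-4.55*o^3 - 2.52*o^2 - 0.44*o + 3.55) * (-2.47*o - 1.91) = 11.2385*o^4 + 14.9149*o^3 + 5.9*o^2 - 7.9281*o - 6.7805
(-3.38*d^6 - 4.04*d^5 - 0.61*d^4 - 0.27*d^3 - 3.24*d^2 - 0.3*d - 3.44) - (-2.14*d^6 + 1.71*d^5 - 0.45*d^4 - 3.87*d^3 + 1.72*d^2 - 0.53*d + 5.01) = -1.24*d^6 - 5.75*d^5 - 0.16*d^4 + 3.6*d^3 - 4.96*d^2 + 0.23*d - 8.45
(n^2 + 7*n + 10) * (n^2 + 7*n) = n^4 + 14*n^3 + 59*n^2 + 70*n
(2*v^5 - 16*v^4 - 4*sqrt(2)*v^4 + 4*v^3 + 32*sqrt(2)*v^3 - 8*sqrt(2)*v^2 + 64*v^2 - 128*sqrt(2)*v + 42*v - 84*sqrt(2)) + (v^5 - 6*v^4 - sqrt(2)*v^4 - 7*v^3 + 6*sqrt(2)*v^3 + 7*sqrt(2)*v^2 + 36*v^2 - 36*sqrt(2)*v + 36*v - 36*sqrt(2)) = 3*v^5 - 22*v^4 - 5*sqrt(2)*v^4 - 3*v^3 + 38*sqrt(2)*v^3 - sqrt(2)*v^2 + 100*v^2 - 164*sqrt(2)*v + 78*v - 120*sqrt(2)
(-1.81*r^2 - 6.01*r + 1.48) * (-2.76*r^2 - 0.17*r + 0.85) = 4.9956*r^4 + 16.8953*r^3 - 4.6016*r^2 - 5.3601*r + 1.258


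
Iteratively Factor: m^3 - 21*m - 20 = (m - 5)*(m^2 + 5*m + 4) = (m - 5)*(m + 1)*(m + 4)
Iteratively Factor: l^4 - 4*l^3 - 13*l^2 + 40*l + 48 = (l + 1)*(l^3 - 5*l^2 - 8*l + 48) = (l - 4)*(l + 1)*(l^2 - l - 12) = (l - 4)*(l + 1)*(l + 3)*(l - 4)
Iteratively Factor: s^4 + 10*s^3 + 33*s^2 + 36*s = (s + 4)*(s^3 + 6*s^2 + 9*s) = s*(s + 4)*(s^2 + 6*s + 9) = s*(s + 3)*(s + 4)*(s + 3)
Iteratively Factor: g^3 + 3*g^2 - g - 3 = (g + 3)*(g^2 - 1) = (g + 1)*(g + 3)*(g - 1)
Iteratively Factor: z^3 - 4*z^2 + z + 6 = (z - 2)*(z^2 - 2*z - 3) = (z - 3)*(z - 2)*(z + 1)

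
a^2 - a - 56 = (a - 8)*(a + 7)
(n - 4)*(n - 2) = n^2 - 6*n + 8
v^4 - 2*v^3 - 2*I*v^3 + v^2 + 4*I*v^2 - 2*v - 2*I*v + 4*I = (v - 2)*(v - 2*I)*(v - I)*(v + I)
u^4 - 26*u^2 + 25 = (u - 5)*(u - 1)*(u + 1)*(u + 5)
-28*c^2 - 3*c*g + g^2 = (-7*c + g)*(4*c + g)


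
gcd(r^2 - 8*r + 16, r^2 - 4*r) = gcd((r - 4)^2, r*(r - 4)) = r - 4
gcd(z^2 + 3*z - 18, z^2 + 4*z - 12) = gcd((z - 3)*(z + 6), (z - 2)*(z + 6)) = z + 6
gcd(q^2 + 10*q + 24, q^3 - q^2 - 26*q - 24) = q + 4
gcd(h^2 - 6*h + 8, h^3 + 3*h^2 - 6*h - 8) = h - 2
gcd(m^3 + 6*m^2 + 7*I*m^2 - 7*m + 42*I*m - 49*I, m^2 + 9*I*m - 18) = 1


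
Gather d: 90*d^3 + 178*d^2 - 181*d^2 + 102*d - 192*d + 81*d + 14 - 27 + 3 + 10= 90*d^3 - 3*d^2 - 9*d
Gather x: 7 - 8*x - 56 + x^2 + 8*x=x^2 - 49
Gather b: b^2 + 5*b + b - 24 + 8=b^2 + 6*b - 16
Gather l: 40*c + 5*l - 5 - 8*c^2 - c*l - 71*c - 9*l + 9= -8*c^2 - 31*c + l*(-c - 4) + 4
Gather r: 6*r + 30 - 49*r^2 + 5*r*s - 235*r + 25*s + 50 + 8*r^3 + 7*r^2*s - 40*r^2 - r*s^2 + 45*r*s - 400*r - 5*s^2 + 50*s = 8*r^3 + r^2*(7*s - 89) + r*(-s^2 + 50*s - 629) - 5*s^2 + 75*s + 80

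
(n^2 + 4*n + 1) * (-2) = -2*n^2 - 8*n - 2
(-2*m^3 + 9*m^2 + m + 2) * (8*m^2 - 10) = -16*m^5 + 72*m^4 + 28*m^3 - 74*m^2 - 10*m - 20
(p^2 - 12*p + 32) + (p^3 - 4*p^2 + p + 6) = p^3 - 3*p^2 - 11*p + 38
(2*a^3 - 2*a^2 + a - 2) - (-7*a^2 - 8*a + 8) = 2*a^3 + 5*a^2 + 9*a - 10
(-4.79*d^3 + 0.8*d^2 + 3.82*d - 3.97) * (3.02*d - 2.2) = -14.4658*d^4 + 12.954*d^3 + 9.7764*d^2 - 20.3934*d + 8.734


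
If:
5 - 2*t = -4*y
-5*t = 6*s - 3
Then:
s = -5*y/3 - 19/12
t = 2*y + 5/2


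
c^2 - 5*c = c*(c - 5)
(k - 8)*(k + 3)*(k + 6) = k^3 + k^2 - 54*k - 144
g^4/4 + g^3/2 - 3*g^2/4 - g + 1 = (g/2 + 1)^2*(g - 1)^2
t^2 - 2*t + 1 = (t - 1)^2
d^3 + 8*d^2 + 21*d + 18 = (d + 2)*(d + 3)^2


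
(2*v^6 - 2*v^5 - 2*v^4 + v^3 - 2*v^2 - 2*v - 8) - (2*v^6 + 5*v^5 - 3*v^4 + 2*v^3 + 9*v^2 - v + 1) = -7*v^5 + v^4 - v^3 - 11*v^2 - v - 9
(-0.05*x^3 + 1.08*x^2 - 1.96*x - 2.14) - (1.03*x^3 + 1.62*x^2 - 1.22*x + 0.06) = -1.08*x^3 - 0.54*x^2 - 0.74*x - 2.2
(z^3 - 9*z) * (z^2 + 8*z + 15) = z^5 + 8*z^4 + 6*z^3 - 72*z^2 - 135*z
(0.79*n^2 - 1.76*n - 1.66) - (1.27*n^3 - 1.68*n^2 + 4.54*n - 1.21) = -1.27*n^3 + 2.47*n^2 - 6.3*n - 0.45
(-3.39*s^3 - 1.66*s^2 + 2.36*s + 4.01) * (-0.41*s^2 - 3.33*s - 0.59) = 1.3899*s^5 + 11.9693*s^4 + 6.5603*s^3 - 8.5235*s^2 - 14.7457*s - 2.3659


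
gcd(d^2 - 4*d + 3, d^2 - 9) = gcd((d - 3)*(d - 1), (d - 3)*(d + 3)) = d - 3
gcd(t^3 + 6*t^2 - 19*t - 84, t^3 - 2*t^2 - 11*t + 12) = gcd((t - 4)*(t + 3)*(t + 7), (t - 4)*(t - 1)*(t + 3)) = t^2 - t - 12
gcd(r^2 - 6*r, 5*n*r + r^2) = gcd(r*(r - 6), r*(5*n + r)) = r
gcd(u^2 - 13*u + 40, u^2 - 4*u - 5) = u - 5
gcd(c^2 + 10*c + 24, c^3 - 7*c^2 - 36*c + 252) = c + 6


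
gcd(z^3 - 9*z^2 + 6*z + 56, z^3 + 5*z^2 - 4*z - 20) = z + 2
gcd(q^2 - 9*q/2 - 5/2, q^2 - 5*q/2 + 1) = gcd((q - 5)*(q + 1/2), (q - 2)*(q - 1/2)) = 1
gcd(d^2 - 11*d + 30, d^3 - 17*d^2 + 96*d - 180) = d^2 - 11*d + 30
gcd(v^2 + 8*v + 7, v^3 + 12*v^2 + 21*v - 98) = v + 7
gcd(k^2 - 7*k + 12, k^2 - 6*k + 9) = k - 3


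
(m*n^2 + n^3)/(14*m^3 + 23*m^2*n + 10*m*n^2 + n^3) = n^2/(14*m^2 + 9*m*n + n^2)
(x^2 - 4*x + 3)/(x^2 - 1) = (x - 3)/(x + 1)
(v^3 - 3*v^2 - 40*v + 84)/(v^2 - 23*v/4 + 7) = 4*(v^3 - 3*v^2 - 40*v + 84)/(4*v^2 - 23*v + 28)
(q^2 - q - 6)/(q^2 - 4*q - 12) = (q - 3)/(q - 6)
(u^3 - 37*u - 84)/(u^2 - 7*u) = u + 7 + 12/u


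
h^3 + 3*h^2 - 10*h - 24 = (h - 3)*(h + 2)*(h + 4)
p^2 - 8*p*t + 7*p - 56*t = (p + 7)*(p - 8*t)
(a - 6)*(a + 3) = a^2 - 3*a - 18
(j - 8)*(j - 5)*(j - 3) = j^3 - 16*j^2 + 79*j - 120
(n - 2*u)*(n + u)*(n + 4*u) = n^3 + 3*n^2*u - 6*n*u^2 - 8*u^3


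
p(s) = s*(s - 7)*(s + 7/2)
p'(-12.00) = 491.50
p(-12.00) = -1938.00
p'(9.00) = 155.50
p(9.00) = 225.00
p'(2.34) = -24.45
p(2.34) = -63.68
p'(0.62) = -27.69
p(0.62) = -16.30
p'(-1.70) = -3.93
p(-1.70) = 26.62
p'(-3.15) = 27.32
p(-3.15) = 11.19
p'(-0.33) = -21.86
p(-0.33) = 7.67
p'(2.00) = -26.50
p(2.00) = -55.00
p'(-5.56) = 107.16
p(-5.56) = -143.86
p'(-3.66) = 41.31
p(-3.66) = -6.24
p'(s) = s*(s - 7) + s*(s + 7/2) + (s - 7)*(s + 7/2)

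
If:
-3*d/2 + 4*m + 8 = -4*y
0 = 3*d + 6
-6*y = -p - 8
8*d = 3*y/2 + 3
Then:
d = -2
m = 119/12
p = -84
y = -38/3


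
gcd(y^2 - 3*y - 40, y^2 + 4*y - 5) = y + 5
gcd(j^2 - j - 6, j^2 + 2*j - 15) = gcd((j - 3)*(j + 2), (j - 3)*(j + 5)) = j - 3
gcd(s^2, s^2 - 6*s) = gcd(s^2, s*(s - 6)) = s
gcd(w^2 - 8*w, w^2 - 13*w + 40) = w - 8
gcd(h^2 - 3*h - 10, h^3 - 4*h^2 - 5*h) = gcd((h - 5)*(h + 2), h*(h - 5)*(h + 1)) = h - 5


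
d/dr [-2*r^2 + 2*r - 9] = 2 - 4*r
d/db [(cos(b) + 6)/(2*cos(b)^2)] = (cos(b) + 12)*sin(b)/(2*cos(b)^3)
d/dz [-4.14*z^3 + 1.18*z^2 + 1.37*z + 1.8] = -12.42*z^2 + 2.36*z + 1.37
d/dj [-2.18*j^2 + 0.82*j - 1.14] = 0.82 - 4.36*j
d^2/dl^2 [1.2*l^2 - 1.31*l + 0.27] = 2.40000000000000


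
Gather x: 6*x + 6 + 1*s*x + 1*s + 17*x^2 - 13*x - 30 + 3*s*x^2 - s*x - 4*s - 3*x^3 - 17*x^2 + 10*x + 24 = 3*s*x^2 - 3*s - 3*x^3 + 3*x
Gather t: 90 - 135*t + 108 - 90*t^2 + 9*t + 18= -90*t^2 - 126*t + 216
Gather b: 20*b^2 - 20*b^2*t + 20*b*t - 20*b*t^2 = b^2*(20 - 20*t) + b*(-20*t^2 + 20*t)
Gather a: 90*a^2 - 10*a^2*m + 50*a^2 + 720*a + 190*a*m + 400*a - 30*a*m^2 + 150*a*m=a^2*(140 - 10*m) + a*(-30*m^2 + 340*m + 1120)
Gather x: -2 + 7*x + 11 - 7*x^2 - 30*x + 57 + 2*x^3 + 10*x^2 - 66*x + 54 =2*x^3 + 3*x^2 - 89*x + 120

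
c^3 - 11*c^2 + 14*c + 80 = (c - 8)*(c - 5)*(c + 2)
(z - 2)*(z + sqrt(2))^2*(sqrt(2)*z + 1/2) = sqrt(2)*z^4 - 2*sqrt(2)*z^3 + 9*z^3/2 - 9*z^2 + 3*sqrt(2)*z^2 - 6*sqrt(2)*z + z - 2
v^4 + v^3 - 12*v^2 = v^2*(v - 3)*(v + 4)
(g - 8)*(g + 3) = g^2 - 5*g - 24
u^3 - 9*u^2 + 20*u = u*(u - 5)*(u - 4)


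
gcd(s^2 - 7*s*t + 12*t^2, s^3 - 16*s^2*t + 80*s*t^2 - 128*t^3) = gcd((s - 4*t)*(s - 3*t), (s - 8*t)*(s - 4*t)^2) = s - 4*t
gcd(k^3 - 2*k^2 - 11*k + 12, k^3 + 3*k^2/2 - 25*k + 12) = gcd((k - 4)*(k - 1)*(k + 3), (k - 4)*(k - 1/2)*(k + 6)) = k - 4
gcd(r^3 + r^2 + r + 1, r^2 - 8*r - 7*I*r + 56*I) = 1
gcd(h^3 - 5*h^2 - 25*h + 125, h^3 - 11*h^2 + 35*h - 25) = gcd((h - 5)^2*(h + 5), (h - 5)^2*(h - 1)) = h^2 - 10*h + 25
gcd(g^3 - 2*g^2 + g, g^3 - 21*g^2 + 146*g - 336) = 1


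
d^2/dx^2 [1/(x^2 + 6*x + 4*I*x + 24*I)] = 2*(-x^2 - 6*x - 4*I*x + 4*(x + 3 + 2*I)^2 - 24*I)/(x^2 + 6*x + 4*I*x + 24*I)^3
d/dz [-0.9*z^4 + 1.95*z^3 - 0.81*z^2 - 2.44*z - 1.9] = -3.6*z^3 + 5.85*z^2 - 1.62*z - 2.44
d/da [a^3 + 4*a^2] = a*(3*a + 8)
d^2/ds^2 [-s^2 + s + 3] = -2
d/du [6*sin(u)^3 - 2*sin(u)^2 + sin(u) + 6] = (18*sin(u)^2 - 4*sin(u) + 1)*cos(u)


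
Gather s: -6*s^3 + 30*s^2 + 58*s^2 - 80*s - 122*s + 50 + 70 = -6*s^3 + 88*s^2 - 202*s + 120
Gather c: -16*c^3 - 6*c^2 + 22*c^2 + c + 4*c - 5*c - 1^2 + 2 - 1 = -16*c^3 + 16*c^2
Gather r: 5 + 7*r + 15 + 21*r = 28*r + 20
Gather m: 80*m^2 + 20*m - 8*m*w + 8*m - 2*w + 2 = 80*m^2 + m*(28 - 8*w) - 2*w + 2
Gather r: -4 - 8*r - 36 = -8*r - 40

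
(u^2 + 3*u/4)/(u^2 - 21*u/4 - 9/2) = u/(u - 6)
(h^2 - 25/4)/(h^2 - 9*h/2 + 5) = (h + 5/2)/(h - 2)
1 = 1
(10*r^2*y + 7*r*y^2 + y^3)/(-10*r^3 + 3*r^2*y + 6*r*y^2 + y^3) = y/(-r + y)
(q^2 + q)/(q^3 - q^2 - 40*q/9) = 9*(q + 1)/(9*q^2 - 9*q - 40)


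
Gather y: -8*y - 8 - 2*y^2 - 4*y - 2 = -2*y^2 - 12*y - 10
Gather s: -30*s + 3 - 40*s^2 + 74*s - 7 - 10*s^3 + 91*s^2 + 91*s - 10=-10*s^3 + 51*s^2 + 135*s - 14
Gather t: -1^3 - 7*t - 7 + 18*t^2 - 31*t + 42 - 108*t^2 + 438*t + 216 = -90*t^2 + 400*t + 250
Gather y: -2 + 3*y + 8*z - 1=3*y + 8*z - 3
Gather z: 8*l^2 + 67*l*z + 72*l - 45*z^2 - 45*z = 8*l^2 + 72*l - 45*z^2 + z*(67*l - 45)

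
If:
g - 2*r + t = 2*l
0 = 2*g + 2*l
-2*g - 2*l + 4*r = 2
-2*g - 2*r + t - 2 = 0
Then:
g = -2/5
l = 2/5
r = 1/2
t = 11/5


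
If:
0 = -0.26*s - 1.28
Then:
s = -4.92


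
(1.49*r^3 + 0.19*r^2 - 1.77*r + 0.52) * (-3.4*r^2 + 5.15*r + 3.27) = -5.066*r^5 + 7.0275*r^4 + 11.8688*r^3 - 10.2622*r^2 - 3.1099*r + 1.7004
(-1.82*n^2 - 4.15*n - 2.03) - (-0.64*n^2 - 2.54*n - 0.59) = -1.18*n^2 - 1.61*n - 1.44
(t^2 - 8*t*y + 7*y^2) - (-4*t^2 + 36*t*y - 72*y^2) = 5*t^2 - 44*t*y + 79*y^2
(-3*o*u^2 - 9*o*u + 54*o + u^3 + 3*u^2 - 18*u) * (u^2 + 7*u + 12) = -3*o*u^4 - 30*o*u^3 - 45*o*u^2 + 270*o*u + 648*o + u^5 + 10*u^4 + 15*u^3 - 90*u^2 - 216*u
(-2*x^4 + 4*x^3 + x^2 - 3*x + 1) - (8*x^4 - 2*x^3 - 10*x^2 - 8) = -10*x^4 + 6*x^3 + 11*x^2 - 3*x + 9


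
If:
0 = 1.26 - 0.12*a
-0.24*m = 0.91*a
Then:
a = 10.50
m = -39.81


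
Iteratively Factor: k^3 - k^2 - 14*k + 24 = (k - 2)*(k^2 + k - 12) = (k - 2)*(k + 4)*(k - 3)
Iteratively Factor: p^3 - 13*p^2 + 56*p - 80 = (p - 4)*(p^2 - 9*p + 20) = (p - 5)*(p - 4)*(p - 4)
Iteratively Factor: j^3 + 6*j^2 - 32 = (j + 4)*(j^2 + 2*j - 8) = (j - 2)*(j + 4)*(j + 4)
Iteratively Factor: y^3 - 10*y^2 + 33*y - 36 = (y - 3)*(y^2 - 7*y + 12) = (y - 3)^2*(y - 4)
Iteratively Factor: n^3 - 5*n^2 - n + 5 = (n + 1)*(n^2 - 6*n + 5) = (n - 5)*(n + 1)*(n - 1)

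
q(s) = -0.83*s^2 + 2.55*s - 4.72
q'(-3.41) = 8.21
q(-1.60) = -10.92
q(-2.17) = -14.16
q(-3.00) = -19.84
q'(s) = 2.55 - 1.66*s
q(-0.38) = -5.81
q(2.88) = -4.26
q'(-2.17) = 6.15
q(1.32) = -2.80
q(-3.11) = -20.68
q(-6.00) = -49.90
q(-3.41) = -23.07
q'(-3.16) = 7.80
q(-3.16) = -21.07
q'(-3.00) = 7.53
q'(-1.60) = 5.21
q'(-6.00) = 12.51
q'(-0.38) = 3.18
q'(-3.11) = 7.71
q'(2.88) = -2.23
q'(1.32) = 0.36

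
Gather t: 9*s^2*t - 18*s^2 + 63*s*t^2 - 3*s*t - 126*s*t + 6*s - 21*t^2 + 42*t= -18*s^2 + 6*s + t^2*(63*s - 21) + t*(9*s^2 - 129*s + 42)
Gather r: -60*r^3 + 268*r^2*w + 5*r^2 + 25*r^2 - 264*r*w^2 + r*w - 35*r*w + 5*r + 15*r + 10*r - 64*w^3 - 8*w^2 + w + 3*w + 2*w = -60*r^3 + r^2*(268*w + 30) + r*(-264*w^2 - 34*w + 30) - 64*w^3 - 8*w^2 + 6*w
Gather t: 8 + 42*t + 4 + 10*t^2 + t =10*t^2 + 43*t + 12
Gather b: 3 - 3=0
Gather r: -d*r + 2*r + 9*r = r*(11 - d)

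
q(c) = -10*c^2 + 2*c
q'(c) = 2 - 20*c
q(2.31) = -48.74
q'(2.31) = -44.20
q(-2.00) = -44.00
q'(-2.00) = 42.00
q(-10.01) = -1022.02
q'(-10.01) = 202.20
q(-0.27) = -1.27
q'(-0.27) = 7.40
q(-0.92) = -10.30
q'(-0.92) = 20.40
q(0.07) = 0.09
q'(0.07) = 0.60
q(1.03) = -8.55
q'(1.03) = -18.60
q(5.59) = -301.30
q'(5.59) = -109.80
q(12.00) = -1416.00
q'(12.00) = -238.00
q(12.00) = -1416.00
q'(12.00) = -238.00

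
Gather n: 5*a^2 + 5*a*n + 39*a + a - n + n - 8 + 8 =5*a^2 + 5*a*n + 40*a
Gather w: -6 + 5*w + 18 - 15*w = 12 - 10*w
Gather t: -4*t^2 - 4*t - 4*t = -4*t^2 - 8*t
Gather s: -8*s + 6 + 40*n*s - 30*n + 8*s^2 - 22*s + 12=-30*n + 8*s^2 + s*(40*n - 30) + 18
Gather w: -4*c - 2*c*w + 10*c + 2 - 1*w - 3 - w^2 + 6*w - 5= 6*c - w^2 + w*(5 - 2*c) - 6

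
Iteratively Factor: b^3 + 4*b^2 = (b + 4)*(b^2) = b*(b + 4)*(b)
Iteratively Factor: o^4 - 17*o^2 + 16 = (o - 1)*(o^3 + o^2 - 16*o - 16) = (o - 1)*(o + 1)*(o^2 - 16) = (o - 4)*(o - 1)*(o + 1)*(o + 4)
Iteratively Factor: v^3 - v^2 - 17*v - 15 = (v - 5)*(v^2 + 4*v + 3) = (v - 5)*(v + 3)*(v + 1)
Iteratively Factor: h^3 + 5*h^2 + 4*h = (h + 1)*(h^2 + 4*h) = h*(h + 1)*(h + 4)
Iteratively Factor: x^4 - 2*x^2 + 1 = (x - 1)*(x^3 + x^2 - x - 1) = (x - 1)*(x + 1)*(x^2 - 1) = (x - 1)^2*(x + 1)*(x + 1)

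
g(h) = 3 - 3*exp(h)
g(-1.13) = 2.03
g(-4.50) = 2.97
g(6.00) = -1207.29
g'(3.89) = -146.73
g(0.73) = -3.23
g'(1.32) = -11.23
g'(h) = -3*exp(h)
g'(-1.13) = -0.97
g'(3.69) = -120.13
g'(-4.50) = -0.03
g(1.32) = -8.23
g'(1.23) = -10.26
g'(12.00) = -488264.37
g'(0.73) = -6.23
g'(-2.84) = -0.18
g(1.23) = -7.26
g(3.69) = -117.13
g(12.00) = -488261.37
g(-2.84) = 2.82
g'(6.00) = -1210.29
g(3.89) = -143.73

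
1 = 1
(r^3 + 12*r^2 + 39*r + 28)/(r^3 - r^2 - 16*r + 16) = (r^2 + 8*r + 7)/(r^2 - 5*r + 4)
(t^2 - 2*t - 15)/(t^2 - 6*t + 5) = (t + 3)/(t - 1)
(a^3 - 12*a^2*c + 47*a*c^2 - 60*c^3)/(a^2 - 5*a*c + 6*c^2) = (a^2 - 9*a*c + 20*c^2)/(a - 2*c)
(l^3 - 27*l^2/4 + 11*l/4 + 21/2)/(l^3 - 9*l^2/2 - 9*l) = (4*l^2 - 3*l - 7)/(2*l*(2*l + 3))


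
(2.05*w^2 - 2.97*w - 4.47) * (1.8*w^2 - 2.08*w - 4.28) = 3.69*w^4 - 9.61*w^3 - 10.6424*w^2 + 22.0092*w + 19.1316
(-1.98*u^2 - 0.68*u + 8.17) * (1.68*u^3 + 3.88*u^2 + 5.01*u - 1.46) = -3.3264*u^5 - 8.8248*u^4 + 1.1674*u^3 + 31.1836*u^2 + 41.9245*u - 11.9282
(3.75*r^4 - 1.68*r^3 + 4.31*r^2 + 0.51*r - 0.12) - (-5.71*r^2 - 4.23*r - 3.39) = 3.75*r^4 - 1.68*r^3 + 10.02*r^2 + 4.74*r + 3.27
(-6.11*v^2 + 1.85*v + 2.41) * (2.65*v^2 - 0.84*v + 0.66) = -16.1915*v^4 + 10.0349*v^3 + 0.799899999999999*v^2 - 0.8034*v + 1.5906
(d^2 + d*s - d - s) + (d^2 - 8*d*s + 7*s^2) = 2*d^2 - 7*d*s - d + 7*s^2 - s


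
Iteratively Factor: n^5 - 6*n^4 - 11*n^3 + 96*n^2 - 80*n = (n - 5)*(n^4 - n^3 - 16*n^2 + 16*n) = (n - 5)*(n - 1)*(n^3 - 16*n) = n*(n - 5)*(n - 1)*(n^2 - 16) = n*(n - 5)*(n - 1)*(n + 4)*(n - 4)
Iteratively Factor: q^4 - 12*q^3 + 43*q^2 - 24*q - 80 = (q - 4)*(q^3 - 8*q^2 + 11*q + 20) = (q - 5)*(q - 4)*(q^2 - 3*q - 4) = (q - 5)*(q - 4)^2*(q + 1)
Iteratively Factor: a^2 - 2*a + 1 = (a - 1)*(a - 1)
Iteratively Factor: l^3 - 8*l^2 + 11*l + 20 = (l + 1)*(l^2 - 9*l + 20) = (l - 5)*(l + 1)*(l - 4)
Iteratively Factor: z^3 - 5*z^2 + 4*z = (z - 4)*(z^2 - z) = (z - 4)*(z - 1)*(z)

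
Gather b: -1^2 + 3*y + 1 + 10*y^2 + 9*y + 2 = 10*y^2 + 12*y + 2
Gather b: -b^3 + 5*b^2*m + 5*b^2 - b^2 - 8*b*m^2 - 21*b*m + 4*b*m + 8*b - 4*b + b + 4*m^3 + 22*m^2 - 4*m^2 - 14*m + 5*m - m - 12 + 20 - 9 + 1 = -b^3 + b^2*(5*m + 4) + b*(-8*m^2 - 17*m + 5) + 4*m^3 + 18*m^2 - 10*m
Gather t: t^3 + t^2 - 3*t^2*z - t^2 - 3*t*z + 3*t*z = t^3 - 3*t^2*z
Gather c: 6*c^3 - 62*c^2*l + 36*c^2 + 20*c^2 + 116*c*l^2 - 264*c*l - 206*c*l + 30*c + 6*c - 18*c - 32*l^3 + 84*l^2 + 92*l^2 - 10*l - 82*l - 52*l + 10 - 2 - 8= 6*c^3 + c^2*(56 - 62*l) + c*(116*l^2 - 470*l + 18) - 32*l^3 + 176*l^2 - 144*l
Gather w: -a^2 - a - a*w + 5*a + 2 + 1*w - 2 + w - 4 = -a^2 + 4*a + w*(2 - a) - 4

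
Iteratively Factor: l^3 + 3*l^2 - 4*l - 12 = (l - 2)*(l^2 + 5*l + 6) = (l - 2)*(l + 2)*(l + 3)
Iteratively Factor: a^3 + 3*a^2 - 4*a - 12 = (a + 3)*(a^2 - 4) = (a - 2)*(a + 3)*(a + 2)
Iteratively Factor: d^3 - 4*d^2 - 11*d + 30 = (d - 5)*(d^2 + d - 6) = (d - 5)*(d - 2)*(d + 3)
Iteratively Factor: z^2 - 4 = (z + 2)*(z - 2)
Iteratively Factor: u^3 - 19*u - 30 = (u + 3)*(u^2 - 3*u - 10) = (u + 2)*(u + 3)*(u - 5)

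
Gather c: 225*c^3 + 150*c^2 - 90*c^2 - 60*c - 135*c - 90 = 225*c^3 + 60*c^2 - 195*c - 90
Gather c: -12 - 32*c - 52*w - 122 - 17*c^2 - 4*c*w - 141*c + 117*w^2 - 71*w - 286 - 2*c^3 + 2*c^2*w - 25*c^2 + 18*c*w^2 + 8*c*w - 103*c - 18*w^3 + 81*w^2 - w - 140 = -2*c^3 + c^2*(2*w - 42) + c*(18*w^2 + 4*w - 276) - 18*w^3 + 198*w^2 - 124*w - 560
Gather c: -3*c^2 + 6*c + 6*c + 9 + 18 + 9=-3*c^2 + 12*c + 36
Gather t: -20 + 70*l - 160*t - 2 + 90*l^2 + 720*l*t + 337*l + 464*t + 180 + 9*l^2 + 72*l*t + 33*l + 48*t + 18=99*l^2 + 440*l + t*(792*l + 352) + 176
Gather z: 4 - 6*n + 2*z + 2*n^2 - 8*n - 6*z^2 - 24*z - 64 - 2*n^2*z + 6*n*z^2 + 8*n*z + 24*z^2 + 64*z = 2*n^2 - 14*n + z^2*(6*n + 18) + z*(-2*n^2 + 8*n + 42) - 60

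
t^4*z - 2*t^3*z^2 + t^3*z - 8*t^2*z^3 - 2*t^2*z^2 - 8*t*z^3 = t*(t - 4*z)*(t + 2*z)*(t*z + z)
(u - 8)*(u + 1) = u^2 - 7*u - 8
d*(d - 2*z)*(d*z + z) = d^3*z - 2*d^2*z^2 + d^2*z - 2*d*z^2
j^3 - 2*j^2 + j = j*(j - 1)^2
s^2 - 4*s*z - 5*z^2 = (s - 5*z)*(s + z)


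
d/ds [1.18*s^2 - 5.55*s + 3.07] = 2.36*s - 5.55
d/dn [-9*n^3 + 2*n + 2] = 2 - 27*n^2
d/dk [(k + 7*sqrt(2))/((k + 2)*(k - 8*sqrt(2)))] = ((k + 2)*(k - 8*sqrt(2)) - (k + 2)*(k + 7*sqrt(2)) - (k - 8*sqrt(2))*(k + 7*sqrt(2)))/((k + 2)^2*(k - 8*sqrt(2))^2)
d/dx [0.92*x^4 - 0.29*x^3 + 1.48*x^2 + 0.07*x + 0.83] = 3.68*x^3 - 0.87*x^2 + 2.96*x + 0.07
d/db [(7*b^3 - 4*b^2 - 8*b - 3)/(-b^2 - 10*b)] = (-7*b^4 - 140*b^3 + 32*b^2 - 6*b - 30)/(b^2*(b^2 + 20*b + 100))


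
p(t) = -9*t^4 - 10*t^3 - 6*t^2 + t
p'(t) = -36*t^3 - 30*t^2 - 12*t + 1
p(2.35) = -435.05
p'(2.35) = -660.08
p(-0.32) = -0.70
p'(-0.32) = 2.95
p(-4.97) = -4416.75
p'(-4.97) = 3739.10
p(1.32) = -59.46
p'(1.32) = -149.91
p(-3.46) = -950.95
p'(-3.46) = 1174.55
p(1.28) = -53.68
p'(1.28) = -139.01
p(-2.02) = -93.93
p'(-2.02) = 199.55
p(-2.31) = -167.33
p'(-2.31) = 312.39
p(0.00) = 0.00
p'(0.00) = 1.00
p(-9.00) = -52254.00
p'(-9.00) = 23923.00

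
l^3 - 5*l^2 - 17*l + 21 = (l - 7)*(l - 1)*(l + 3)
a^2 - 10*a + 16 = (a - 8)*(a - 2)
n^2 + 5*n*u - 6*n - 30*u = (n - 6)*(n + 5*u)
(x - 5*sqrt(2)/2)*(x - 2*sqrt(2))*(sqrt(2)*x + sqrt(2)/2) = sqrt(2)*x^3 - 9*x^2 + sqrt(2)*x^2/2 - 9*x/2 + 10*sqrt(2)*x + 5*sqrt(2)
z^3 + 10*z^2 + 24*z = z*(z + 4)*(z + 6)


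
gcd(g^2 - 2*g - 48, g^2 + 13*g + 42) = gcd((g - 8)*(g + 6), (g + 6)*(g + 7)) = g + 6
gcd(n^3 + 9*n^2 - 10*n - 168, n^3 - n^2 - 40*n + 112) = n^2 + 3*n - 28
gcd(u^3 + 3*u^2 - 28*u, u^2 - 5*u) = u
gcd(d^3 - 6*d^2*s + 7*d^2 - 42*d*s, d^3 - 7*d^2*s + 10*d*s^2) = d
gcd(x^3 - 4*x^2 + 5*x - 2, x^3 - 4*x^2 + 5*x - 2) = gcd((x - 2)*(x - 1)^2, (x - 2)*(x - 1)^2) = x^3 - 4*x^2 + 5*x - 2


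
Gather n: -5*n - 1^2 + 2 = 1 - 5*n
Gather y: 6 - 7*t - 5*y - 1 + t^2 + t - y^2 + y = t^2 - 6*t - y^2 - 4*y + 5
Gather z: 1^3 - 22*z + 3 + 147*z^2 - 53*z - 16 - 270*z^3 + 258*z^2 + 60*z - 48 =-270*z^3 + 405*z^2 - 15*z - 60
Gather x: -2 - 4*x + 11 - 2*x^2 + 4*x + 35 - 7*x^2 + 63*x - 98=-9*x^2 + 63*x - 54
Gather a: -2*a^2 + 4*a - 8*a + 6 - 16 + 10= -2*a^2 - 4*a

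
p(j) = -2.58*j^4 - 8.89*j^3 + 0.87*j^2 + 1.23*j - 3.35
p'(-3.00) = 34.62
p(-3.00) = 31.84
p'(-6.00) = 1259.79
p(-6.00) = -1402.85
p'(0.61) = -9.97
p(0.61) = -4.65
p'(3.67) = -861.73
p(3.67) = -894.60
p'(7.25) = -5320.72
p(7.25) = -10464.55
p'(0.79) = -19.13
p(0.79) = -7.22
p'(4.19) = -1218.84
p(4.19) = -1432.07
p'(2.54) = -335.53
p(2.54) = -247.68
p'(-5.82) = 1122.18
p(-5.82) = -1188.62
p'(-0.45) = -4.01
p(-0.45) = -3.02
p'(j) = -10.32*j^3 - 26.67*j^2 + 1.74*j + 1.23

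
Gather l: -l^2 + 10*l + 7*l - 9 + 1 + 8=-l^2 + 17*l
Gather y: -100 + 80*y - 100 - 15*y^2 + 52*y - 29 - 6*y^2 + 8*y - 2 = -21*y^2 + 140*y - 231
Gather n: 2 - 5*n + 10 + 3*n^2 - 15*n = 3*n^2 - 20*n + 12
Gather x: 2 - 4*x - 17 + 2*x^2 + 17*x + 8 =2*x^2 + 13*x - 7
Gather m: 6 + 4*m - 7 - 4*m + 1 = 0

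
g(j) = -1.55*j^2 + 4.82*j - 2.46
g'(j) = 4.82 - 3.1*j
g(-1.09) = -9.56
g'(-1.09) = 8.20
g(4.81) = -15.14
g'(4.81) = -10.09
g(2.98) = -1.86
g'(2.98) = -4.42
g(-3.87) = -44.33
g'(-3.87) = 16.82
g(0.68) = 0.10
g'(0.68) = 2.71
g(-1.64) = -14.53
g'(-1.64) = 9.90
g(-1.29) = -11.26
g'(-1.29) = 8.82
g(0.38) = -0.85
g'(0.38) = 3.64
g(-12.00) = -283.50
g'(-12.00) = 42.02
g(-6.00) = -87.18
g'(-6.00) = 23.42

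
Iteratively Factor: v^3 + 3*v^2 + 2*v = (v + 1)*(v^2 + 2*v) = (v + 1)*(v + 2)*(v)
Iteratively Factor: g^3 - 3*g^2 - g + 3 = (g + 1)*(g^2 - 4*g + 3) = (g - 3)*(g + 1)*(g - 1)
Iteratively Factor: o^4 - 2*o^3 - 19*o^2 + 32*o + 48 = (o + 1)*(o^3 - 3*o^2 - 16*o + 48) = (o - 3)*(o + 1)*(o^2 - 16) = (o - 4)*(o - 3)*(o + 1)*(o + 4)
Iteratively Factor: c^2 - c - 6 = (c - 3)*(c + 2)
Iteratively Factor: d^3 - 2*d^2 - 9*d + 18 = (d + 3)*(d^2 - 5*d + 6) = (d - 3)*(d + 3)*(d - 2)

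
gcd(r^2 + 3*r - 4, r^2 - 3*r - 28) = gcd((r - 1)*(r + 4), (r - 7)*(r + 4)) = r + 4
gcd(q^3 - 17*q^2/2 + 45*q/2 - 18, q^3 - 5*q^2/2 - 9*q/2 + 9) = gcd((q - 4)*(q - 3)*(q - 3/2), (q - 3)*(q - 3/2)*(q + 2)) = q^2 - 9*q/2 + 9/2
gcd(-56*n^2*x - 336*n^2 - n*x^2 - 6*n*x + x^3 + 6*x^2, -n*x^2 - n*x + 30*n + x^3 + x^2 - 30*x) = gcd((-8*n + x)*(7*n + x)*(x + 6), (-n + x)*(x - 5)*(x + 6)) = x + 6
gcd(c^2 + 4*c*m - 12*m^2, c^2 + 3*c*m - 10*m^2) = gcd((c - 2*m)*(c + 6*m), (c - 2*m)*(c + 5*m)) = c - 2*m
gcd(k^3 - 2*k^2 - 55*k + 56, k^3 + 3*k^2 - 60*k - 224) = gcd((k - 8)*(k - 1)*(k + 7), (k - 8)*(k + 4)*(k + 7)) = k^2 - k - 56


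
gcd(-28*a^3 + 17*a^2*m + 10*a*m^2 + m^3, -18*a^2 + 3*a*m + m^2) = 1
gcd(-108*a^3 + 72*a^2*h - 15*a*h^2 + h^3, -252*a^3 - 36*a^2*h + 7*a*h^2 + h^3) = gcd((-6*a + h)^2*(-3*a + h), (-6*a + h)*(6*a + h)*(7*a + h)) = 6*a - h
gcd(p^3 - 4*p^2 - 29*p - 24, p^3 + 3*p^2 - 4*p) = 1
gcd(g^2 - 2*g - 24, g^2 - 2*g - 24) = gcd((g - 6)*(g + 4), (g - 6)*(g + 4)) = g^2 - 2*g - 24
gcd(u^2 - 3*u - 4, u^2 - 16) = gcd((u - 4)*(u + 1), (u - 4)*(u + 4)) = u - 4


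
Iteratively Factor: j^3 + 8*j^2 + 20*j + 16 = (j + 2)*(j^2 + 6*j + 8) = (j + 2)^2*(j + 4)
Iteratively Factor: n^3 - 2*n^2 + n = (n - 1)*(n^2 - n) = (n - 1)^2*(n)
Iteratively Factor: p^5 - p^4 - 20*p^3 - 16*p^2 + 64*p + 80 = (p + 2)*(p^4 - 3*p^3 - 14*p^2 + 12*p + 40) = (p + 2)^2*(p^3 - 5*p^2 - 4*p + 20) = (p - 2)*(p + 2)^2*(p^2 - 3*p - 10) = (p - 5)*(p - 2)*(p + 2)^2*(p + 2)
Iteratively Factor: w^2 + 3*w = (w)*(w + 3)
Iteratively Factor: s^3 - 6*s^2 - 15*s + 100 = (s - 5)*(s^2 - s - 20) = (s - 5)*(s + 4)*(s - 5)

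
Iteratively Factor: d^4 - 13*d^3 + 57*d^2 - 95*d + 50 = (d - 5)*(d^3 - 8*d^2 + 17*d - 10) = (d - 5)*(d - 1)*(d^2 - 7*d + 10) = (d - 5)*(d - 2)*(d - 1)*(d - 5)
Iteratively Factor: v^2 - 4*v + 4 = (v - 2)*(v - 2)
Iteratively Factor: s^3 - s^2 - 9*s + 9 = (s - 1)*(s^2 - 9) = (s - 3)*(s - 1)*(s + 3)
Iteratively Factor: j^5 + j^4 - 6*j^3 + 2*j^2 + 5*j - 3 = (j + 3)*(j^4 - 2*j^3 + 2*j - 1) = (j + 1)*(j + 3)*(j^3 - 3*j^2 + 3*j - 1) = (j - 1)*(j + 1)*(j + 3)*(j^2 - 2*j + 1) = (j - 1)^2*(j + 1)*(j + 3)*(j - 1)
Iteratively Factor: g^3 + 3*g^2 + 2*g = (g + 1)*(g^2 + 2*g) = (g + 1)*(g + 2)*(g)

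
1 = 1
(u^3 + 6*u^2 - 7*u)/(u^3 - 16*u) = (u^2 + 6*u - 7)/(u^2 - 16)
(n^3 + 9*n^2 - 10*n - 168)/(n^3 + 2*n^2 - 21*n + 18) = (n^2 + 3*n - 28)/(n^2 - 4*n + 3)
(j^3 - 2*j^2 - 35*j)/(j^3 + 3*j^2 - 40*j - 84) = j*(j^2 - 2*j - 35)/(j^3 + 3*j^2 - 40*j - 84)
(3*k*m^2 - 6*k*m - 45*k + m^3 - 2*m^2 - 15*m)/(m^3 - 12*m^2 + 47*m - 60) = (3*k*m + 9*k + m^2 + 3*m)/(m^2 - 7*m + 12)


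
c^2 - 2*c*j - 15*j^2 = (c - 5*j)*(c + 3*j)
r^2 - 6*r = r*(r - 6)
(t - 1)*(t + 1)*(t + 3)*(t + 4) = t^4 + 7*t^3 + 11*t^2 - 7*t - 12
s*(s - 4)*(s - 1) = s^3 - 5*s^2 + 4*s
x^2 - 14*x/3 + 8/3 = (x - 4)*(x - 2/3)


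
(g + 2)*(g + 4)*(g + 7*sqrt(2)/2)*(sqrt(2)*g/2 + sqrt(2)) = sqrt(2)*g^4/2 + 7*g^3/2 + 4*sqrt(2)*g^3 + 10*sqrt(2)*g^2 + 28*g^2 + 8*sqrt(2)*g + 70*g + 56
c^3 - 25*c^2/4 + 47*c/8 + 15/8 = (c - 5)*(c - 3/2)*(c + 1/4)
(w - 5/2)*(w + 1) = w^2 - 3*w/2 - 5/2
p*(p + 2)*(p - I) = p^3 + 2*p^2 - I*p^2 - 2*I*p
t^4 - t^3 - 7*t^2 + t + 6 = (t - 3)*(t - 1)*(t + 1)*(t + 2)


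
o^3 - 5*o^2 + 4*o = o*(o - 4)*(o - 1)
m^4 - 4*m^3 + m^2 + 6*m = m*(m - 3)*(m - 2)*(m + 1)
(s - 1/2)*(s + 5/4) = s^2 + 3*s/4 - 5/8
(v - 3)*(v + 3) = v^2 - 9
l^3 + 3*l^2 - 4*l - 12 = (l - 2)*(l + 2)*(l + 3)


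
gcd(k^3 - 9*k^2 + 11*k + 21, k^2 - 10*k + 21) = k^2 - 10*k + 21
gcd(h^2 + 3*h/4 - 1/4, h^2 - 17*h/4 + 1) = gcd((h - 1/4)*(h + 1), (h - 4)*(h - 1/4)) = h - 1/4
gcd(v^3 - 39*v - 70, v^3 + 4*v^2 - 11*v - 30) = v^2 + 7*v + 10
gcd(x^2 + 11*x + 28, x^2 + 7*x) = x + 7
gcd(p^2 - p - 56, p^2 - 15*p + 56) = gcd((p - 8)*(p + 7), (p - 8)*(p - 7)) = p - 8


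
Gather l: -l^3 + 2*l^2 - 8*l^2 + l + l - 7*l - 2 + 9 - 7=-l^3 - 6*l^2 - 5*l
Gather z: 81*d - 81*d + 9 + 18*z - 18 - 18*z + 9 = 0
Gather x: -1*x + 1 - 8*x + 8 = 9 - 9*x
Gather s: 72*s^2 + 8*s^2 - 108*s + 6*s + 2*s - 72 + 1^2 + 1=80*s^2 - 100*s - 70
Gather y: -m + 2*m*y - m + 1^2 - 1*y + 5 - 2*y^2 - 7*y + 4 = -2*m - 2*y^2 + y*(2*m - 8) + 10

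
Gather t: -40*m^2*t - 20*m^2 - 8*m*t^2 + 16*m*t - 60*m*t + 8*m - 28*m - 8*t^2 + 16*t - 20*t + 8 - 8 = -20*m^2 - 20*m + t^2*(-8*m - 8) + t*(-40*m^2 - 44*m - 4)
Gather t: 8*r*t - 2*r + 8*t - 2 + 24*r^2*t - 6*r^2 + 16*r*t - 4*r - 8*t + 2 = -6*r^2 - 6*r + t*(24*r^2 + 24*r)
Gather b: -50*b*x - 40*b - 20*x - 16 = b*(-50*x - 40) - 20*x - 16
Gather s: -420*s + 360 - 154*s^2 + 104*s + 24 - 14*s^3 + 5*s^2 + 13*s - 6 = -14*s^3 - 149*s^2 - 303*s + 378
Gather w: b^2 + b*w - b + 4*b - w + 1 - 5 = b^2 + 3*b + w*(b - 1) - 4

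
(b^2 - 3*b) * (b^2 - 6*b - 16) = b^4 - 9*b^3 + 2*b^2 + 48*b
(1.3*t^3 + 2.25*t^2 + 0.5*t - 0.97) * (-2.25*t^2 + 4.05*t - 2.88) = -2.925*t^5 + 0.2025*t^4 + 4.2435*t^3 - 2.2725*t^2 - 5.3685*t + 2.7936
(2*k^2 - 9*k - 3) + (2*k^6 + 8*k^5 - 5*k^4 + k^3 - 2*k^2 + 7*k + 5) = 2*k^6 + 8*k^5 - 5*k^4 + k^3 - 2*k + 2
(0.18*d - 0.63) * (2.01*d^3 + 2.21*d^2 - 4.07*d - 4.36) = 0.3618*d^4 - 0.8685*d^3 - 2.1249*d^2 + 1.7793*d + 2.7468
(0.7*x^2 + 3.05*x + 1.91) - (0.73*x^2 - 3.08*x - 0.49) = -0.03*x^2 + 6.13*x + 2.4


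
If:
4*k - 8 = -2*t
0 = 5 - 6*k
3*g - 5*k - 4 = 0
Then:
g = 49/18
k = 5/6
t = 7/3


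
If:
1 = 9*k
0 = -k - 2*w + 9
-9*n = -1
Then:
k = 1/9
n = 1/9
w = 40/9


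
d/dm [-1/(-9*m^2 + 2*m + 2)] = 2*(1 - 9*m)/(-9*m^2 + 2*m + 2)^2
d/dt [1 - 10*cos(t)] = 10*sin(t)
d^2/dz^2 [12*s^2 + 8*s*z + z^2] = 2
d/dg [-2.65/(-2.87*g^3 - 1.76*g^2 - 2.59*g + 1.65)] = (-22.8165*g^2 - 9.328*g - 6.8635)/(2.87*g^3 + 1.76*g^2 + 2.59*g - 1.65)^2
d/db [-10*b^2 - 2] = -20*b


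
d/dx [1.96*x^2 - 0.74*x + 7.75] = 3.92*x - 0.74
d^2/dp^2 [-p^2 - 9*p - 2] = -2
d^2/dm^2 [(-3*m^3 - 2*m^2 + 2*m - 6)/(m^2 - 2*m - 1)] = 2*(-17*m^3 - 42*m^2 + 33*m - 36)/(m^6 - 6*m^5 + 9*m^4 + 4*m^3 - 9*m^2 - 6*m - 1)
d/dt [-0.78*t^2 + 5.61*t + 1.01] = 5.61 - 1.56*t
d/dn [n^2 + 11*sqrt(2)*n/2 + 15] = 2*n + 11*sqrt(2)/2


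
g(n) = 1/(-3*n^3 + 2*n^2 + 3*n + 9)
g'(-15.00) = 0.00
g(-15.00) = 0.00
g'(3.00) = 0.03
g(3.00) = -0.02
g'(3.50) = 0.01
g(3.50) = -0.01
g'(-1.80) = 0.04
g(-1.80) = 0.04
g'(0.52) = -0.02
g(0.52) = 0.09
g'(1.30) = 0.07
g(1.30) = 0.10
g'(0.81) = -0.00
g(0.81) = 0.09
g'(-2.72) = 0.01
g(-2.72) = 0.01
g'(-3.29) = 0.01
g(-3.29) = 0.01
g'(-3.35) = 0.01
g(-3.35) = 0.01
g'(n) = (9*n^2 - 4*n - 3)/(-3*n^3 + 2*n^2 + 3*n + 9)^2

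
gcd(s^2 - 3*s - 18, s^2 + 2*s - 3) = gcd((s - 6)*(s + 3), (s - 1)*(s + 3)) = s + 3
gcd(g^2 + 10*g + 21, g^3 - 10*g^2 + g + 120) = g + 3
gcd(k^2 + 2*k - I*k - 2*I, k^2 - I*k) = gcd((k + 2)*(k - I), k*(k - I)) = k - I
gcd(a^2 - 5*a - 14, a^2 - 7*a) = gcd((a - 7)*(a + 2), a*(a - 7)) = a - 7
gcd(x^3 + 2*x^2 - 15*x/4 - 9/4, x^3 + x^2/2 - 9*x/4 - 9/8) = x^2 - x - 3/4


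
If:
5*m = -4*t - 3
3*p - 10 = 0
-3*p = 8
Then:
No Solution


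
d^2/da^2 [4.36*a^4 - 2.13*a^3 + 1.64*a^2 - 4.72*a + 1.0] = 52.32*a^2 - 12.78*a + 3.28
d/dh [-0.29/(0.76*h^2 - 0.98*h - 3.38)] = (0.4408*h - 0.2842)/(-0.76*h^2 + 0.98*h + 3.38)^2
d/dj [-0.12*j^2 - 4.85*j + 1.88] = -0.24*j - 4.85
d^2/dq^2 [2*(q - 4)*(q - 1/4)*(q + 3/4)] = 12*q - 14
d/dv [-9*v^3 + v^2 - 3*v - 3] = -27*v^2 + 2*v - 3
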